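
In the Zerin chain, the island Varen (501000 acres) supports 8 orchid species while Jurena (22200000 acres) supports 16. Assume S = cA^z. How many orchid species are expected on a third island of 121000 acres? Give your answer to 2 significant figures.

z = ln(16/8) / ln(22200000/501000) = 0.6931 / 3.7912 = 0.1828
c = 8 / 501000^0.1828 = 8 / 11.02 = 0.7261
S₃ = 0.7261 × 121000^0.1828 = 0.7261 × 8.497 ≈ 6.17

6.2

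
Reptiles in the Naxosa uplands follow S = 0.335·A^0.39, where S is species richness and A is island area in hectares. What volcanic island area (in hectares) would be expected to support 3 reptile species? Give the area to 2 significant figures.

280 hectares

3 = 0.335 × A^0.39  ⇒  A^0.39 = 3/0.335 = 8.955
ln A = ln(8.955) / 0.39 = 2.1922 / 0.39 = 5.6211
A = e^5.6211 ≈ 276.2 hectares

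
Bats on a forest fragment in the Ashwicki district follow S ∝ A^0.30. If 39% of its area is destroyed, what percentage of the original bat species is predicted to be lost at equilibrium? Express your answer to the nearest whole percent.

14%

S_new/S_old = (A_new/A_old)^z = 0.61^0.3
= exp(0.3 × ln 0.61) = exp(0.3 × -0.4943) = exp(-0.1483) ≈ 0.8622
Fraction lost = 1 − 0.8622 = 0.1378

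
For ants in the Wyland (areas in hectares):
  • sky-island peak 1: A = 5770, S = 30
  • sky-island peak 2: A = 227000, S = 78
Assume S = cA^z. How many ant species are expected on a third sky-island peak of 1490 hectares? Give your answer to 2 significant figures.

z = ln(78/30) / ln(227000/5770) = 0.9555 / 3.6723 = 0.2602
c = 30 / 5770^0.2602 = 30 / 9.52 = 3.151
S₃ = 3.151 × 1490^0.2602 = 3.151 × 6.693 ≈ 21.09

21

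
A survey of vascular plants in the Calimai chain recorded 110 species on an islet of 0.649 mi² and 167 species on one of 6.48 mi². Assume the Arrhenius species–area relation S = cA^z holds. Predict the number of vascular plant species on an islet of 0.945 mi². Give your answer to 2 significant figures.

120

z = ln(167/110) / ln(6.48/0.649) = 0.4175 / 2.3010 = 0.1814
c = 110 / 0.649^0.1814 = 110 / 0.9246 = 119
S₃ = 119 × 0.945^0.1814 = 119 × 0.9898 ≈ 117.8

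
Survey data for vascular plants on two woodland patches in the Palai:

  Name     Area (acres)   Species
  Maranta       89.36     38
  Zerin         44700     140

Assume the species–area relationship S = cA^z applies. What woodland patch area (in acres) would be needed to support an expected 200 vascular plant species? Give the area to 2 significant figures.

z = ln(140/38) / ln(44700/89.36) = 1.3041 / 6.2151 = 0.2098
c = 38 / 89.36^0.2098 = 38 / 2.567 = 14.8
A = (200/14.8)^(1/0.2098) ⇒ ln A = ln(13.51)/0.2098 = 12.4076
A = e^12.4076 ≈ 244659 acres

240000 acres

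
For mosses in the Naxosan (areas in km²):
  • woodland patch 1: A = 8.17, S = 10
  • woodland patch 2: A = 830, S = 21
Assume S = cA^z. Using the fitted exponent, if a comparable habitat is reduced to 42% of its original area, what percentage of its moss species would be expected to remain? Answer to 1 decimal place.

z = ln(21/10) / ln(830/8.17) = 0.7419 / 4.6210 = 0.1606
S_new/S_old = (A_new/A_old)^z = 0.42^0.1606 = exp(0.1606 × -0.8675) = 0.87

87.0%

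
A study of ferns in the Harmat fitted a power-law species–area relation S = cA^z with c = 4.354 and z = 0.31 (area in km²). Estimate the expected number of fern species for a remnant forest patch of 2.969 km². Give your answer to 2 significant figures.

S = 4.354 × 2.969^0.31 = 4.354 × 1.401 ≈ 6.101

6.1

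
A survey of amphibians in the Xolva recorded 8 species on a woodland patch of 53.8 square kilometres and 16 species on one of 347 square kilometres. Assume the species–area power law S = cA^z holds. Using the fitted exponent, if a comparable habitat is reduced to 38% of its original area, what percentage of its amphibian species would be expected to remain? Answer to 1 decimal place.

69.8%

z = ln(16/8) / ln(347/53.8) = 0.6931 / 1.8641 = 0.3718
S_new/S_old = (A_new/A_old)^z = 0.38^0.3718 = exp(0.3718 × -0.9676) = 0.6978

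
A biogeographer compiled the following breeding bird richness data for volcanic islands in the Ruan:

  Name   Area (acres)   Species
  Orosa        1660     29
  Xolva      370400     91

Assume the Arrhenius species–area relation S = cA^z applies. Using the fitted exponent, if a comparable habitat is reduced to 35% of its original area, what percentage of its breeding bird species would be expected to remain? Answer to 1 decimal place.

z = ln(91/29) / ln(370400/1660) = 1.1436 / 5.4078 = 0.2115
S_new/S_old = (A_new/A_old)^z = 0.35^0.2115 = exp(0.2115 × -1.0498) = 0.8009

80.1%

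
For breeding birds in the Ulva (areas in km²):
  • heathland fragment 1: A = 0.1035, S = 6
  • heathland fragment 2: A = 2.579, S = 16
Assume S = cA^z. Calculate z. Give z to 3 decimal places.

0.305

Taking logs: ln S = ln c + z ln A, so z = (ln S₂ − ln S₁)/(ln A₂ − ln A₁).
z = ln(16/6) / ln(2.579/0.1035) = ln(2.667) / ln(24.92) = 0.9808 / 3.2156 = 0.3050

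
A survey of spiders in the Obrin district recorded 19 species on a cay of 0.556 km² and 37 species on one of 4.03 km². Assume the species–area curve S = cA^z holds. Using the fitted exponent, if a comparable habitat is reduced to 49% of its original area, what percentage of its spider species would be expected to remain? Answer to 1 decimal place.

78.7%

z = ln(37/19) / ln(4.03/0.556) = 0.6665 / 1.9808 = 0.3365
S_new/S_old = (A_new/A_old)^z = 0.49^0.3365 = exp(0.3365 × -0.7133) = 0.7866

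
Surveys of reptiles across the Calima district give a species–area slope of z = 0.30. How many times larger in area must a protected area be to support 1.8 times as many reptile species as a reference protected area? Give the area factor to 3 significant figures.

7.09

(A₂/A₁)^0.3 = 1.8, so A₂/A₁ = 1.8^(1/0.3) = 1.8^3.333
ln(A₂/A₁) = ln 1.8 / 0.3 = 0.5878 / 0.3 = 1.9593
A₂/A₁ = e^1.9593 ≈ 7.094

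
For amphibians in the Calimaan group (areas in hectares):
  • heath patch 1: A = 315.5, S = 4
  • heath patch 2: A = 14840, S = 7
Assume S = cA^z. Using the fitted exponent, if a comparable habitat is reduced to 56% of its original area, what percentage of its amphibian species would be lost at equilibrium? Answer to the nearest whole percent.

z = ln(7/4) / ln(14840/315.5) = 0.5596 / 3.8509 = 0.1453
S_new/S_old = (A_new/A_old)^z = 0.56^0.1453 = exp(0.1453 × -0.5798) = 0.9192
Fraction lost = 1 − 0.9192 = 0.08081

8%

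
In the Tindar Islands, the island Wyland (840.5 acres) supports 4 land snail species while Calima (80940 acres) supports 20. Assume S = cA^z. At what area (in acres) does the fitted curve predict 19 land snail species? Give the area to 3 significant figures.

70000 acres

z = ln(20/4) / ln(80940/840.5) = 1.6094 / 4.5675 = 0.3524
c = 4 / 840.5^0.3524 = 4 / 10.73 = 0.3729
A = (19/0.3729)^(1/0.3524) ⇒ ln A = ln(50.96)/0.3524 = 11.1559
A = e^11.1559 ≈ 69975 acres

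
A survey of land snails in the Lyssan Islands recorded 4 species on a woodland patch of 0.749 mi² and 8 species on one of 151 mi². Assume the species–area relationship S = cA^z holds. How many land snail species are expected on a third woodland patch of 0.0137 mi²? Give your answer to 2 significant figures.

z = ln(8/4) / ln(151/0.749) = 0.6931 / 5.3063 = 0.1306
c = 4 / 0.749^0.1306 = 4 / 0.963 = 4.154
S₃ = 4.154 × 0.0137^0.1306 = 4.154 × 0.571 ≈ 2.372

2.4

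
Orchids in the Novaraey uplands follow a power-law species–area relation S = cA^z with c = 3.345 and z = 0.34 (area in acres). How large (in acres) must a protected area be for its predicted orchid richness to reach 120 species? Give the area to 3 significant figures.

120 = 3.345 × A^0.34  ⇒  A^0.34 = 120/3.345 = 35.87
ln A = ln(35.87) / 0.34 = 3.5800 / 0.34 = 10.5295
A = e^10.5295 ≈ 37402 acres

37400 acres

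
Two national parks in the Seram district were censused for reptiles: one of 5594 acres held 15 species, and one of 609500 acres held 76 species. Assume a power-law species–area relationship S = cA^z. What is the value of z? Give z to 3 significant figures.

Taking logs: ln S = ln c + z ln A, so z = (ln S₂ − ln S₁)/(ln A₂ − ln A₁).
z = ln(76/15) / ln(609500/5594) = ln(5.067) / ln(109) = 1.6227 / 4.6909 = 0.3459

0.346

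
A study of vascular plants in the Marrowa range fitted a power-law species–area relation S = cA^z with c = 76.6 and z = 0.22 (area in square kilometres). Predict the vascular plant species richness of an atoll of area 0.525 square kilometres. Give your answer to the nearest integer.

S = 76.6 × 0.525^0.22 = 76.6 × 0.8678 ≈ 66.48

66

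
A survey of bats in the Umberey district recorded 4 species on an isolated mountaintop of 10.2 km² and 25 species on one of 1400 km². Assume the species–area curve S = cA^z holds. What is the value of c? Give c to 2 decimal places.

z = ln(S₂/S₁) / ln(A₂/A₁) = ln(25/4) / ln(1400/10.2) = 1.8326 / 4.9218 = 0.3723
c = S₁ / A₁^z = 4 / 10.2^0.3723 = 4 / 2.374 = 1.685

1.68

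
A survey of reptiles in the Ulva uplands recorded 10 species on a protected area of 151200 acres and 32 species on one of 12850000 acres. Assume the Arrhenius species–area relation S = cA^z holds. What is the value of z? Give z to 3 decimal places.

Taking logs: ln S = ln c + z ln A, so z = (ln S₂ − ln S₁)/(ln A₂ − ln A₁).
z = ln(32/10) / ln(12850000/151200) = ln(3.2) / ln(84.99) = 1.1632 / 4.4425 = 0.2618

0.262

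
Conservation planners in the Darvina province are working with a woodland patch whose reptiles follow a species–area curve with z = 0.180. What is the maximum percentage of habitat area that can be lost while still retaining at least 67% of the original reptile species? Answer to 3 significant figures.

Need (A_new/A_old)^0.18 = 0.67, so A_new/A_old = 0.67^(1/0.18) = 0.67^5.556
ln(A_new/A_old) = ln 0.67 / 0.18 = -0.4005 / 0.18 = -2.2249
A_new/A_old = e^-2.2249 ≈ 0.1081
Fraction that can be lost = 1 − 0.1081 = 0.8919

89.2%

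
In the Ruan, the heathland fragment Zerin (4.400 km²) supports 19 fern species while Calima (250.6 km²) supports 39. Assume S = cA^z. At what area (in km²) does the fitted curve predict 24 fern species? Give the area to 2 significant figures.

z = ln(39/19) / ln(250.6/4.4) = 0.7191 / 4.0423 = 0.1779
c = 19 / 4.4^0.1779 = 19 / 1.302 = 14.6
A = (24/14.6)^(1/0.1779) ⇒ ln A = ln(1.644)/0.1779 = 2.7948
A = e^2.7948 ≈ 16.36 km²

16 km²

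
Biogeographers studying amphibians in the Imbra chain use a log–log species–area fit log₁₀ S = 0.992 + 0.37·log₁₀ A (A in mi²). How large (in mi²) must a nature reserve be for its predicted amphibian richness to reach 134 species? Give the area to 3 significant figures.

1170 mi²

134 = 9.817 × A^0.37  ⇒  A^0.37 = 134/9.817 = 13.65
ln A = ln(13.65) / 0.37 = 2.6137 / 0.37 = 7.0640
A = e^7.0640 ≈ 1169 mi²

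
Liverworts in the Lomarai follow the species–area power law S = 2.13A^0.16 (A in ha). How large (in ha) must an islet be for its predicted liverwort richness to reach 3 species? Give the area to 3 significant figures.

8.50 ha

3 = 2.13 × A^0.16  ⇒  A^0.16 = 3/2.13 = 1.408
ln A = ln(1.408) / 0.16 = 0.3425 / 0.16 = 2.1406
A = e^2.1406 ≈ 8.504 ha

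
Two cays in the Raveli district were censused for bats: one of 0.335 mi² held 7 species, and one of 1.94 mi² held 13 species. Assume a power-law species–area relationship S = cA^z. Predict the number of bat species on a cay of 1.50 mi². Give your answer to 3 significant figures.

11.9

z = ln(13/7) / ln(1.94/0.335) = 0.6190 / 1.7563 = 0.3525
c = 7 / 0.335^0.3525 = 7 / 0.6801 = 10.29
S₃ = 10.29 × 1.5^0.3525 = 10.29 × 1.154 ≈ 11.87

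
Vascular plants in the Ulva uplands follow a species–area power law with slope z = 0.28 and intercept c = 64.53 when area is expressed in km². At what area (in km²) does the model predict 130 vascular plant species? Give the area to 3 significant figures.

12.2 km²

130 = 64.53 × A^0.28  ⇒  A^0.28 = 130/64.53 = 2.015
ln A = ln(2.015) / 0.28 = 0.7004 / 0.28 = 2.5014
A = e^2.5014 ≈ 12.2 km²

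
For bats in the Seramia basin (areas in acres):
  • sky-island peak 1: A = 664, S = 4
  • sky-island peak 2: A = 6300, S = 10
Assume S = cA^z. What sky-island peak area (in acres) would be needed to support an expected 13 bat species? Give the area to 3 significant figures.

z = ln(10/4) / ln(6300/664) = 0.9163 / 2.2500 = 0.4072
c = 4 / 664^0.4072 = 4 / 14.1 = 0.2836
A = (13/0.2836)^(1/0.4072) ⇒ ln A = ln(45.83)/0.4072 = 9.3926
A = e^9.3926 ≈ 11999 acres

12000 acres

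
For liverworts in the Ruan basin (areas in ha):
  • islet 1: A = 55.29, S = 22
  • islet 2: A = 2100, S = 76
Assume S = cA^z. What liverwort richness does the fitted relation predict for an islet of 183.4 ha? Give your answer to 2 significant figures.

z = ln(76/22) / ln(2100/55.29) = 1.2397 / 3.6371 = 0.3408
c = 22 / 55.29^0.3408 = 22 / 3.926 = 5.603
S₃ = 5.603 × 183.4^0.3408 = 5.603 × 5.908 ≈ 33.11

33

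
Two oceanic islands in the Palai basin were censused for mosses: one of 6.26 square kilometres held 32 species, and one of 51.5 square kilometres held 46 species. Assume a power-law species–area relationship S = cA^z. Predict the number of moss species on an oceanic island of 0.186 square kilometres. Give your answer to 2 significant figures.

z = ln(46/32) / ln(51.5/6.26) = 0.3629 / 2.1074 = 0.1722
c = 32 / 6.26^0.1722 = 32 / 1.371 = 23.33
S₃ = 23.33 × 0.186^0.1722 = 23.33 × 0.7485 ≈ 17.47

17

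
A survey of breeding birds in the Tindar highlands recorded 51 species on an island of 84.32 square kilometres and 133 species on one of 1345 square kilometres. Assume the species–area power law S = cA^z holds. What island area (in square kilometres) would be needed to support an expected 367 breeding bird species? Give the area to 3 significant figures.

z = ln(133/51) / ln(1345/84.32) = 0.9585 / 2.7695 = 0.3461
c = 51 / 84.32^0.3461 = 51 / 4.64 = 10.99
A = (367/10.99)^(1/0.3461) ⇒ ln A = ln(33.39)/0.3461 = 10.1369
A = e^10.1369 ≈ 25258 square kilometres

25300 square kilometres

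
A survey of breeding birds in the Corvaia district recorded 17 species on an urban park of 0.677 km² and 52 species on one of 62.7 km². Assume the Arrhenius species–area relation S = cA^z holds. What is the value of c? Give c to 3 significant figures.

18.7

z = ln(S₂/S₁) / ln(A₂/A₁) = ln(52/17) / ln(62.7/0.677) = 1.1180 / 4.5284 = 0.2469
c = S₁ / A₁^z = 17 / 0.677^0.2469 = 17 / 0.9082 = 18.72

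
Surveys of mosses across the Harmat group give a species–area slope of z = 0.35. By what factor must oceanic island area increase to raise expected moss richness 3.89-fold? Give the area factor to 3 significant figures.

(A₂/A₁)^0.35 = 3.89, so A₂/A₁ = 3.89^(1/0.35) = 3.89^2.857
ln(A₂/A₁) = ln 3.89 / 0.35 = 1.3584 / 0.35 = 3.8812
A₂/A₁ = e^3.8812 ≈ 48.48

48.5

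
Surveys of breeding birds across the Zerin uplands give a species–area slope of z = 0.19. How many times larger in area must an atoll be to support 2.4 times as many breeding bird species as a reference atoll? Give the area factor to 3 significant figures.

(A₂/A₁)^0.19 = 2.4, so A₂/A₁ = 2.4^(1/0.19) = 2.4^5.263
ln(A₂/A₁) = ln 2.4 / 0.19 = 0.8755 / 0.19 = 4.6077
A₂/A₁ = e^4.6077 ≈ 100.3

100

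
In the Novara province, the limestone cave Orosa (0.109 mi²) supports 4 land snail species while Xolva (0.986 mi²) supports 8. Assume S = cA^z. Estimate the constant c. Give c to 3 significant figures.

z = ln(S₂/S₁) / ln(A₂/A₁) = ln(8/4) / ln(0.986/0.109) = 0.6931 / 2.2023 = 0.3147
c = S₁ / A₁^z = 4 / 0.109^0.3147 = 4 / 0.4978 = 8.036

8.04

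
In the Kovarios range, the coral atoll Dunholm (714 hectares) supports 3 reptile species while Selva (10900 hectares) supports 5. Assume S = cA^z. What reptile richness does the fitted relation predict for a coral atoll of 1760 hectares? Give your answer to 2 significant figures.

3.6

z = ln(5/3) / ln(10900/714) = 0.5108 / 2.7256 = 0.1874
c = 3 / 714^0.1874 = 3 / 3.426 = 0.8756
S₃ = 0.8756 × 1760^0.1874 = 0.8756 × 4.058 ≈ 3.553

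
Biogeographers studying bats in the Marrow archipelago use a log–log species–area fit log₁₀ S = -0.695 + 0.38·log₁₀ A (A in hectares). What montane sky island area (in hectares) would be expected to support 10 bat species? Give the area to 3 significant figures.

10 = 0.2018 × A^0.38  ⇒  A^0.38 = 10/0.2018 = 49.55
ln A = ln(49.55) / 0.38 = 3.9029 / 0.38 = 10.2707
A = e^10.2707 ≈ 28875 hectares

28900 hectares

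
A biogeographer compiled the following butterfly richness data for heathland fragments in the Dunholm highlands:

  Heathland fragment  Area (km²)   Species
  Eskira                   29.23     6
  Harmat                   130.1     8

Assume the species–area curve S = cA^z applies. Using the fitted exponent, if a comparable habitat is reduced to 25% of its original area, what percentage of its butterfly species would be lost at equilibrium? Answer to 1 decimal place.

23.4%

z = ln(8/6) / ln(130.1/29.23) = 0.2877 / 1.4931 = 0.1927
S_new/S_old = (A_new/A_old)^z = 0.25^0.1927 = exp(0.1927 × -1.3863) = 0.7656
Fraction lost = 1 − 0.7656 = 0.2344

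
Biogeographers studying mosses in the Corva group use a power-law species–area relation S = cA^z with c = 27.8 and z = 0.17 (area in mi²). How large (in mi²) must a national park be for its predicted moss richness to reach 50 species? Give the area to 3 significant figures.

31.6 mi²

50 = 27.8 × A^0.17  ⇒  A^0.17 = 50/27.8 = 1.799
ln A = ln(1.799) / 0.17 = 0.5870 / 0.17 = 3.4529
A = e^3.4529 ≈ 31.59 mi²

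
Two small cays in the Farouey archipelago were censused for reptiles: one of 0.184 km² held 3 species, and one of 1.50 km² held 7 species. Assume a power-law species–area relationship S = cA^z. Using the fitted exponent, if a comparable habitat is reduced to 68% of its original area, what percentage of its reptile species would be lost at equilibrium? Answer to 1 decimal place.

z = ln(7/3) / ln(1.5/0.184) = 0.8473 / 2.0983 = 0.4038
S_new/S_old = (A_new/A_old)^z = 0.68^0.4038 = exp(0.4038 × -0.3857) = 0.8558
Fraction lost = 1 − 0.8558 = 0.1442

14.4%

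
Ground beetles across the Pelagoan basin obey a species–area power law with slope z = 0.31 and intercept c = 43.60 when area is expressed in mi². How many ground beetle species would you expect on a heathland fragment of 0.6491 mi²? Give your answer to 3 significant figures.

S = 43.6 × 0.6491^0.31
ln S = ln 43.6 + 0.31 × ln 0.6491 = 3.7751 + 0.31 × -0.4322 = 3.6411
S = e^3.6411 ≈ 38.13

38.1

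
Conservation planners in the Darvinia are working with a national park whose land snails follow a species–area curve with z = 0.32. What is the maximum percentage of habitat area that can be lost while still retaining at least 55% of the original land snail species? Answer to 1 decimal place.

Need (A_new/A_old)^0.32 = 0.55, so A_new/A_old = 0.55^(1/0.32) = 0.55^3.125
ln(A_new/A_old) = ln 0.55 / 0.32 = -0.5978 / 0.32 = -1.8682
A_new/A_old = e^-1.8682 ≈ 0.1544
Fraction that can be lost = 1 − 0.1544 = 0.8456

84.6%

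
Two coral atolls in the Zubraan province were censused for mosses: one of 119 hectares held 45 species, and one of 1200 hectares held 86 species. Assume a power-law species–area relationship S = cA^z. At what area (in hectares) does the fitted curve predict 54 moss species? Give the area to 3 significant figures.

228 hectares

z = ln(86/45) / ln(1200/119) = 0.6477 / 2.3110 = 0.2803
c = 45 / 119^0.2803 = 45 / 3.817 = 11.79
A = (54/11.79)^(1/0.2803) ⇒ ln A = ln(4.58)/0.2803 = 5.4297
A = e^5.4297 ≈ 228.1 hectares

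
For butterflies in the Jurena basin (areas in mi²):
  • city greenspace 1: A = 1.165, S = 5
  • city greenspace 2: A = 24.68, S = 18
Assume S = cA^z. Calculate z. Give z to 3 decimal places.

0.420

Taking logs: ln S = ln c + z ln A, so z = (ln S₂ − ln S₁)/(ln A₂ − ln A₁).
z = ln(18/5) / ln(24.68/1.165) = ln(3.6) / ln(21.18) = 1.2809 / 3.0533 = 0.4195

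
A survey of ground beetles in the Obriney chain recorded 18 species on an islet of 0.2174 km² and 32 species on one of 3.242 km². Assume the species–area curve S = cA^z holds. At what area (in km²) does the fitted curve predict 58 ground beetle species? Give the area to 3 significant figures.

52.9 km²

z = ln(32/18) / ln(3.242/0.2174) = 0.5754 / 2.7022 = 0.2129
c = 18 / 0.2174^0.2129 = 18 / 0.7226 = 24.91
A = (58/24.91)^(1/0.2129) ⇒ ln A = ln(2.328)/0.2129 = 3.9692
A = e^3.9692 ≈ 52.94 km²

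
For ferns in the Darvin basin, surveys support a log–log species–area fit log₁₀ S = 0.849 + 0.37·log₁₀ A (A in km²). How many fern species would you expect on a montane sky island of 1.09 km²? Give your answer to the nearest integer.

S = 7.063 × 1.09^0.37
ln S = ln 7.063 + 0.37 × ln 1.09 = 1.9549 + 0.37 × 0.0862 = 1.9868
S = e^1.9868 ≈ 7.292

7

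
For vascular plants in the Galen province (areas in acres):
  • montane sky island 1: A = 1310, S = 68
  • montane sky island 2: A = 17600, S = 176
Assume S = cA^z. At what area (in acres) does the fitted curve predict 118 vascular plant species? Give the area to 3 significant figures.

5900 acres

z = ln(176/68) / ln(17600/1310) = 0.9510 / 2.5979 = 0.3661
c = 68 / 1310^0.3661 = 68 / 13.84 = 4.914
A = (118/4.914)^(1/0.3661) ⇒ ln A = ln(24.01)/0.3661 = 8.6835
A = e^8.6835 ≈ 5905 acres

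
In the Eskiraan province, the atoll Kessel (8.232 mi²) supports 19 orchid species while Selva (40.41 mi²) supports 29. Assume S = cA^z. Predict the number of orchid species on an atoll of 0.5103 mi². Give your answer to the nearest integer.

z = ln(29/19) / ln(40.41/8.232) = 0.4229 / 1.5910 = 0.2658
c = 19 / 8.232^0.2658 = 19 / 1.751 = 10.85
S₃ = 10.85 × 0.5103^0.2658 = 10.85 × 0.8363 ≈ 9.074

9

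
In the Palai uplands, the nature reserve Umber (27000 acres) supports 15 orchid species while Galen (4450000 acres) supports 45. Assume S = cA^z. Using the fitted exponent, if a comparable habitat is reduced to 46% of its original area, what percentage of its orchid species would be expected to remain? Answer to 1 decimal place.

z = ln(45/15) / ln(4450000/27000) = 1.0986 / 5.1048 = 0.2152
S_new/S_old = (A_new/A_old)^z = 0.46^0.2152 = exp(0.2152 × -0.7765) = 0.8461

84.6%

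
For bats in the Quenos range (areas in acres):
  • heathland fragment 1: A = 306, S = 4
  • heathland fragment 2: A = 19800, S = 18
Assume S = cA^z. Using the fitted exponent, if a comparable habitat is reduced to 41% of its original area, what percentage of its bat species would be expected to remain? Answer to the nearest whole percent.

z = ln(18/4) / ln(19800/306) = 1.5041 / 4.1699 = 0.3607
S_new/S_old = (A_new/A_old)^z = 0.41^0.3607 = exp(0.3607 × -0.8916) = 0.725

72%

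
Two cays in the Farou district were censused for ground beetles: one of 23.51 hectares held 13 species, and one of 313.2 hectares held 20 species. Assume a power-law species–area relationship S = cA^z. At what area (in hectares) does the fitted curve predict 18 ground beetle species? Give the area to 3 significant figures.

166 hectares

z = ln(20/13) / ln(313.2/23.51) = 0.4308 / 2.5894 = 0.1664
c = 13 / 23.51^0.1664 = 13 / 1.691 = 7.688
A = (18/7.688)^(1/0.1664) ⇒ ln A = ln(2.341)/0.1664 = 5.1135
A = e^5.1135 ≈ 166.3 hectares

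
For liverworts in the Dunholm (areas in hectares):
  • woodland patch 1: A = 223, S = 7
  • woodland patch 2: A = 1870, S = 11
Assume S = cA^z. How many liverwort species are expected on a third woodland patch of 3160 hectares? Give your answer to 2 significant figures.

z = ln(11/7) / ln(1870/223) = 0.4520 / 2.1265 = 0.2125
c = 7 / 223^0.2125 = 7 / 3.156 = 2.218
S₃ = 2.218 × 3160^0.2125 = 2.218 × 5.544 ≈ 12.3

12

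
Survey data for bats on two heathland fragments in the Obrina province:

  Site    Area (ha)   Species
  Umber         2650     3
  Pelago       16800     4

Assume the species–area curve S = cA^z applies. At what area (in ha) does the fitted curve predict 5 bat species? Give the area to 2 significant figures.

70000 ha

z = ln(4/3) / ln(16800/2650) = 0.2877 / 1.8468 = 0.1558
c = 3 / 2650^0.1558 = 3 / 3.414 = 0.8788
A = (5/0.8788)^(1/0.1558) ⇒ ln A = ln(5.69)/0.1558 = 11.1616
A = e^11.1616 ≈ 70378 ha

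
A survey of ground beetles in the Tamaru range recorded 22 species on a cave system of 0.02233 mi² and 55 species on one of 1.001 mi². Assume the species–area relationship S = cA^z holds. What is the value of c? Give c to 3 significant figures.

55.0

z = ln(S₂/S₁) / ln(A₂/A₁) = ln(55/22) / ln(1.001/0.02233) = 0.9163 / 3.8028 = 0.2410
c = S₁ / A₁^z = 22 / 0.02233^0.2410 = 22 / 0.4001 = 54.99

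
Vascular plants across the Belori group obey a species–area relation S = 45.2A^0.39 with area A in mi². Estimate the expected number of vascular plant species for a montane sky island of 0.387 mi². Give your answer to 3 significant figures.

S = 45.2 × 0.387^0.39 = 45.2 × 0.6906 ≈ 31.21

31.2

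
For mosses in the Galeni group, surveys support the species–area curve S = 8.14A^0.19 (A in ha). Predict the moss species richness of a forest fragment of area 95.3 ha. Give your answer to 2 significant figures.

S = 8.14 × 95.3^0.19
ln S = ln 8.14 + 0.19 × ln 95.3 = 2.0968 + 0.19 × 4.5570 = 2.9626
S = e^2.9626 ≈ 19.35

19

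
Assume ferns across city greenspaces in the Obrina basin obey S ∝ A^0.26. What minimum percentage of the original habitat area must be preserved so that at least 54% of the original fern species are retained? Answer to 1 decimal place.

9.3%

Need (A_new/A_old)^0.26 = 0.54, so A_new/A_old = 0.54^(1/0.26) = 0.54^3.846
ln(A_new/A_old) = ln 0.54 / 0.26 = -0.6162 / 0.26 = -2.3699
A_new/A_old = e^-2.3699 ≈ 0.09349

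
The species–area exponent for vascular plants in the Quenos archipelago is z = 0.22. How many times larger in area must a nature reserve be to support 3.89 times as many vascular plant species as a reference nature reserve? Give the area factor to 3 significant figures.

480

(A₂/A₁)^0.22 = 3.89, so A₂/A₁ = 3.89^(1/0.22) = 3.89^4.545
ln(A₂/A₁) = ln 3.89 / 0.22 = 1.3584 / 0.22 = 6.1746
A₂/A₁ = e^6.1746 ≈ 480.4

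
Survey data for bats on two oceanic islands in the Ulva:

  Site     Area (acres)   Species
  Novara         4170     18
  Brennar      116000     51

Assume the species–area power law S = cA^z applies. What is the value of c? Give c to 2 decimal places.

1.32

z = ln(S₂/S₁) / ln(A₂/A₁) = ln(51/18) / ln(116000/4170) = 1.0415 / 3.3257 = 0.3132
c = S₁ / A₁^z = 18 / 4170^0.3132 = 18 / 13.6 = 1.323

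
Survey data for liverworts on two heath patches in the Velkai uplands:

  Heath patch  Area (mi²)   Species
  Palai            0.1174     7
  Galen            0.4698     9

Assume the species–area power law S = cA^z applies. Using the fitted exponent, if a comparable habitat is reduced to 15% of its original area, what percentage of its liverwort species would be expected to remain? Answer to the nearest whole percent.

z = ln(9/7) / ln(0.4698/0.1174) = 0.2513 / 1.3867 = 0.1812
S_new/S_old = (A_new/A_old)^z = 0.15^0.1812 = exp(0.1812 × -1.8971) = 0.7091

71%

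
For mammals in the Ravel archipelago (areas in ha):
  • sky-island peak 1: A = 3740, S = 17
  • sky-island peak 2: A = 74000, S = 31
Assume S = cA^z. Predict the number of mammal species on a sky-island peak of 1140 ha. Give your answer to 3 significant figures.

13.4

z = ln(31/17) / ln(74000/3740) = 0.6008 / 2.9850 = 0.2013
c = 17 / 3740^0.2013 = 17 / 5.237 = 3.246
S₃ = 3.246 × 1140^0.2013 = 3.246 × 4.123 ≈ 13.38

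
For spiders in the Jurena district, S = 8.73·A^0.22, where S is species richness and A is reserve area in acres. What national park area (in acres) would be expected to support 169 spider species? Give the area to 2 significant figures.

710000 acres

169 = 8.73 × A^0.22  ⇒  A^0.22 = 169/8.73 = 19.36
ln A = ln(19.36) / 0.22 = 2.9631 / 0.22 = 13.4688
A = e^13.4688 ≈ 707001 acres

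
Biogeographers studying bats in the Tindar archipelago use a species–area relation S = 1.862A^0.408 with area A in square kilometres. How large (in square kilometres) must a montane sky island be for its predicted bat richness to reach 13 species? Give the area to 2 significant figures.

13 = 1.862 × A^0.408  ⇒  A^0.408 = 13/1.862 = 6.982
ln A = ln(6.982) / 0.408 = 1.9433 / 0.408 = 4.7630
A = e^4.7630 ≈ 117.1 square kilometres

120 square kilometres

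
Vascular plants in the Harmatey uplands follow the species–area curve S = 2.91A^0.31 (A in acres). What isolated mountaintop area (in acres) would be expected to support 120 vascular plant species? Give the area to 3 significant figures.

162000 acres

120 = 2.91 × A^0.31  ⇒  A^0.31 = 120/2.91 = 41.24
ln A = ln(41.24) / 0.31 = 3.7193 / 0.31 = 11.9979
A = e^11.9979 ≈ 162408 acres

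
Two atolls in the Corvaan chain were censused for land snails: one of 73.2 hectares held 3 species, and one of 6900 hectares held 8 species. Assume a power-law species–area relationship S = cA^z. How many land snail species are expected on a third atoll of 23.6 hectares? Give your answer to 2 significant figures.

2.3

z = ln(8/3) / ln(6900/73.2) = 0.9808 / 4.5461 = 0.2158
c = 3 / 73.2^0.2158 = 3 / 2.525 = 1.188
S₃ = 1.188 × 23.6^0.2158 = 1.188 × 1.978 ≈ 2.35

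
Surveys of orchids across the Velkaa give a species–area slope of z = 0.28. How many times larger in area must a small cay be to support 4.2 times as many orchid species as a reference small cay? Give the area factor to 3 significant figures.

168

(A₂/A₁)^0.28 = 4.2, so A₂/A₁ = 4.2^(1/0.28) = 4.2^3.571
ln(A₂/A₁) = ln 4.2 / 0.28 = 1.4351 / 0.28 = 5.1253
A₂/A₁ = e^5.1253 ≈ 168.2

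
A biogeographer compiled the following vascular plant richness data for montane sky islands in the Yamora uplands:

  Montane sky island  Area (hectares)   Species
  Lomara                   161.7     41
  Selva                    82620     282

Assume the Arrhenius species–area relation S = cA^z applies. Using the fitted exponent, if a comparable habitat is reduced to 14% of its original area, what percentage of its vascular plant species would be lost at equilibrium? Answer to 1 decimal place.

z = ln(282/41) / ln(82620/161.7) = 1.9283 / 6.2363 = 0.3092
S_new/S_old = (A_new/A_old)^z = 0.14^0.3092 = exp(0.3092 × -1.9661) = 0.5445
Fraction lost = 1 − 0.5445 = 0.4555

45.6%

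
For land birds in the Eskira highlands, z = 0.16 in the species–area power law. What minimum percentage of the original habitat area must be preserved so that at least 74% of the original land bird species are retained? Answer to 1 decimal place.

15.2%

Need (A_new/A_old)^0.16 = 0.74, so A_new/A_old = 0.74^(1/0.16) = 0.74^6.25
ln(A_new/A_old) = ln 0.74 / 0.16 = -0.3011 / 0.16 = -1.8819
A_new/A_old = e^-1.8819 ≈ 0.1523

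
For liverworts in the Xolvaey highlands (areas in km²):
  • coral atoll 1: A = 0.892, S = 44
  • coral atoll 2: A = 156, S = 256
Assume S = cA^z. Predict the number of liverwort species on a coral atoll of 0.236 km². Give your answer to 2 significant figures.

28

z = ln(256/44) / ln(156/0.892) = 1.7610 / 5.1641 = 0.3410
c = 44 / 0.892^0.3410 = 44 / 0.9618 = 45.75
S₃ = 45.75 × 0.236^0.3410 = 45.75 × 0.6112 ≈ 27.96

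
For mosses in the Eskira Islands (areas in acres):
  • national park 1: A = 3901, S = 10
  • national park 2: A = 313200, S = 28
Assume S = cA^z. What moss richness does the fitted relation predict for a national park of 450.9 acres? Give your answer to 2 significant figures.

6.0

z = ln(28/10) / ln(313200/3901) = 1.0296 / 4.3856 = 0.2348
c = 10 / 3901^0.2348 = 10 / 6.968 = 1.435
S₃ = 1.435 × 450.9^0.2348 = 1.435 × 4.199 ≈ 6.026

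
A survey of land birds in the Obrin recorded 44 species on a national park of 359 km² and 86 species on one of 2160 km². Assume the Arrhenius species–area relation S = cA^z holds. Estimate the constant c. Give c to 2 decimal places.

z = ln(S₂/S₁) / ln(A₂/A₁) = ln(86/44) / ln(2160/359) = 0.6702 / 1.7945 = 0.3734
c = S₁ / A₁^z = 44 / 359^0.3734 = 44 / 8.999 = 4.89

4.89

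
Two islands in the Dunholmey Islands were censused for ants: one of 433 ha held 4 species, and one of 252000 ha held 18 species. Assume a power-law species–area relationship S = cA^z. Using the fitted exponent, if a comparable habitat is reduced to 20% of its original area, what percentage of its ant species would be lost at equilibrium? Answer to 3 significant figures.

z = ln(18/4) / ln(252000/433) = 1.5041 / 6.3664 = 0.2363
S_new/S_old = (A_new/A_old)^z = 0.2^0.2363 = exp(0.2363 × -1.6094) = 0.6837
Fraction lost = 1 − 0.6837 = 0.3163

31.6%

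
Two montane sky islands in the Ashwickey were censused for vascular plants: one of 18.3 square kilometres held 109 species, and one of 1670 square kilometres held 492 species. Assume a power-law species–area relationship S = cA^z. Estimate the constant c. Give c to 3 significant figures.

z = ln(S₂/S₁) / ln(A₂/A₁) = ln(492/109) / ln(1670/18.3) = 1.5071 / 4.5137 = 0.3339
c = S₁ / A₁^z = 109 / 18.3^0.3339 = 109 / 2.64 = 41.29

41.3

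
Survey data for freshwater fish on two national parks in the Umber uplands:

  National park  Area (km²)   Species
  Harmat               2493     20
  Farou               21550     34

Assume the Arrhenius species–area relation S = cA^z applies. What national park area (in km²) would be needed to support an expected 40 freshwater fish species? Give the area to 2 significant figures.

z = ln(34/20) / ln(21550/2493) = 0.5306 / 2.1569 = 0.2460
c = 20 / 2493^0.2460 = 20 / 6.849 = 2.92
A = (40/2.92)^(1/0.2460) ⇒ ln A = ln(13.7)/0.2460 = 10.6387
A = e^10.6387 ≈ 41720 km²

42000 km²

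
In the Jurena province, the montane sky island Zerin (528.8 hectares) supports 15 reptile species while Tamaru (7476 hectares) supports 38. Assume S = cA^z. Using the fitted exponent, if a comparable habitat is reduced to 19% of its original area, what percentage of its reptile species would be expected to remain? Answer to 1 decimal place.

z = ln(38/15) / ln(7476/528.8) = 0.9295 / 2.6488 = 0.3509
S_new/S_old = (A_new/A_old)^z = 0.19^0.3509 = exp(0.3509 × -1.6607) = 0.5583

55.8%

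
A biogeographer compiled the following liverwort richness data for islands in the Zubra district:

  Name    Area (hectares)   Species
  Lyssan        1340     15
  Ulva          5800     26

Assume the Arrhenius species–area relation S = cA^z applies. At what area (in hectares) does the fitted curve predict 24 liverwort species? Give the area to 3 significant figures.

4690 hectares

z = ln(26/15) / ln(5800/1340) = 0.5500 / 1.4652 = 0.3754
c = 15 / 1340^0.3754 = 15 / 14.93 = 1.005
A = (24/1.005)^(1/0.3754) ⇒ ln A = ln(23.88)/0.3754 = 8.4524
A = e^8.4524 ≈ 4686 hectares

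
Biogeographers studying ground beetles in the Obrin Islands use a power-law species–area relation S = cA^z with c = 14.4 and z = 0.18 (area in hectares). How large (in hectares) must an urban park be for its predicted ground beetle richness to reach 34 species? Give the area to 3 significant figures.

118 hectares

34 = 14.4 × A^0.18  ⇒  A^0.18 = 34/14.4 = 2.361
ln A = ln(2.361) / 0.18 = 0.8591 / 0.18 = 4.7730
A = e^4.7730 ≈ 118.3 hectares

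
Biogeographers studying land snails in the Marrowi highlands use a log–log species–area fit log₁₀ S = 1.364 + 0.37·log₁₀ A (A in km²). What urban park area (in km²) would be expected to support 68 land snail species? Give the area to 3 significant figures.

68 = 23.12 × A^0.37  ⇒  A^0.37 = 68/23.12 = 2.941
ln A = ln(2.941) / 0.37 = 1.0788 / 0.37 = 2.9156
A = e^2.9156 ≈ 18.46 km²

18.5 km²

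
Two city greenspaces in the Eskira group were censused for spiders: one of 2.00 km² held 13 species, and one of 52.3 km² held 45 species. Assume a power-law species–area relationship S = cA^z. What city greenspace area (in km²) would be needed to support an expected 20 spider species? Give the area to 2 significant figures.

6.2 km²

z = ln(45/13) / ln(52.3/2) = 1.2417 / 3.2638 = 0.3804
c = 13 / 2^0.3804 = 13 / 1.302 = 9.987
A = (20/9.987)^(1/0.3804) ⇒ ln A = ln(2.003)/0.3804 = 1.8255
A = e^1.8255 ≈ 6.206 km²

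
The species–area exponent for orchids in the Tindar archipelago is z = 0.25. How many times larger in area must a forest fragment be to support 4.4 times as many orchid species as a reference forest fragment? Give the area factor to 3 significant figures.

375

(A₂/A₁)^0.25 = 4.4, so A₂/A₁ = 4.4^(1/0.25) = 4.4^4
ln(A₂/A₁) = ln 4.4 / 0.25 = 1.4816 / 0.25 = 5.9264
A₂/A₁ = e^5.9264 ≈ 374.8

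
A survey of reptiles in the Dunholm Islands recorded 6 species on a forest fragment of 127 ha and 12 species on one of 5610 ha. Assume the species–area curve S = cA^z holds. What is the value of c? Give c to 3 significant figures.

2.47

z = ln(S₂/S₁) / ln(A₂/A₁) = ln(12/6) / ln(5610/127) = 0.6931 / 3.7881 = 0.1830
c = S₁ / A₁^z = 6 / 127^0.1830 = 6 / 2.426 = 2.473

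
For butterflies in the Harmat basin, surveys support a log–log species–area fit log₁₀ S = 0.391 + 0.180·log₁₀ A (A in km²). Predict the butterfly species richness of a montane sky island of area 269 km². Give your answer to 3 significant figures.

S = 2.46 × 269^0.18
ln S = ln 2.46 + 0.18 × ln 269 = 0.9003 + 0.18 × 5.5947 = 1.9074
S = e^1.9074 ≈ 6.735

6.74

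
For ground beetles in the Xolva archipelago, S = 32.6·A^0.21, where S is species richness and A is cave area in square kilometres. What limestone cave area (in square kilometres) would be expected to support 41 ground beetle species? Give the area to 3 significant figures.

41 = 32.6 × A^0.21  ⇒  A^0.21 = 41/32.6 = 1.258
ln A = ln(1.258) / 0.21 = 0.2293 / 0.21 = 1.0917
A = e^1.0917 ≈ 2.979 square kilometres

2.98 square kilometres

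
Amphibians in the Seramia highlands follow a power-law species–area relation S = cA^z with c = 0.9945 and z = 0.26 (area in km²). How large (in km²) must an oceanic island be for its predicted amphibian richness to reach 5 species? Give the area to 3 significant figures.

5 = 0.9945 × A^0.26  ⇒  A^0.26 = 5/0.9945 = 5.028
ln A = ln(5.028) / 0.26 = 1.6150 / 0.26 = 6.2114
A = e^6.2114 ≈ 498.4 km²

498 km²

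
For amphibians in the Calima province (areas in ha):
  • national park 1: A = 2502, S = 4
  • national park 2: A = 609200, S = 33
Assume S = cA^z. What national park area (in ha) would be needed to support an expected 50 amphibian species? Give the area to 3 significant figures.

z = ln(33/4) / ln(609200/2502) = 2.1102 / 5.4951 = 0.3840
c = 4 / 2502^0.3840 = 4 / 20.18 = 0.1982
A = (50/0.1982)^(1/0.3840) ⇒ ln A = ln(252.3)/0.3840 = 14.4019
A = e^14.4019 ≈ 1797516 ha

1800000 ha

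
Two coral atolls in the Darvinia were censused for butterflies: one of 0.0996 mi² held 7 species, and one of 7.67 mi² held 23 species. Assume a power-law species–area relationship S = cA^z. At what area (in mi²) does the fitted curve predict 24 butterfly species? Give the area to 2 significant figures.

9.0 mi²

z = ln(23/7) / ln(7.67/0.0996) = 1.1896 / 4.3439 = 0.2739
c = 7 / 0.0996^0.2739 = 7 / 0.5317 = 13.17
A = (24/13.17)^(1/0.2739) ⇒ ln A = ln(1.823)/0.2739 = 2.1927
A = e^2.1927 ≈ 8.96 mi²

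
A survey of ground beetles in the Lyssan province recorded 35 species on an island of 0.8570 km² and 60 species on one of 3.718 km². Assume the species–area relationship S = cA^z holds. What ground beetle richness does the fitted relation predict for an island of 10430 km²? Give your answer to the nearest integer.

z = ln(60/35) / ln(3.718/0.857) = 0.5390 / 1.4675 = 0.3673
c = 35 / 0.857^0.3673 = 35 / 0.9449 = 37.04
S₃ = 37.04 × 10430^0.3673 = 37.04 × 29.91 ≈ 1108

1108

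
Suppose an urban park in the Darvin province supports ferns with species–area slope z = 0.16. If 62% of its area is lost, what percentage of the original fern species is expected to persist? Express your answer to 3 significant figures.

85.7%

S_new/S_old = (A_new/A_old)^z = 0.38^0.16
= exp(0.16 × ln 0.38) = exp(0.16 × -0.9676) = exp(-0.1548) ≈ 0.8566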